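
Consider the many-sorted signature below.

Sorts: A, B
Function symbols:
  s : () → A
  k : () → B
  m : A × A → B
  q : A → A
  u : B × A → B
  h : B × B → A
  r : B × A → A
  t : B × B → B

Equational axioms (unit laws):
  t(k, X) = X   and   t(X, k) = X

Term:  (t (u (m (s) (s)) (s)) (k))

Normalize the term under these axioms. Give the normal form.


normal form = (u (m (s) (s)) (s))

1. (t (u (m (s) (s)) (s)) (k))  →  (u (m (s) (s)) (s))


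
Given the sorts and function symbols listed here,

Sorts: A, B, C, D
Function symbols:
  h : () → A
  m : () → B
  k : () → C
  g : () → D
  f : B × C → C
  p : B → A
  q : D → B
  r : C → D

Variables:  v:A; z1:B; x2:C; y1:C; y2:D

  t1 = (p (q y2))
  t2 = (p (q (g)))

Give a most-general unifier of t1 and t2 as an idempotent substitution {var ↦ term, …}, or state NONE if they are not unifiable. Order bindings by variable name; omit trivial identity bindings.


{y2 ↦ (g)}


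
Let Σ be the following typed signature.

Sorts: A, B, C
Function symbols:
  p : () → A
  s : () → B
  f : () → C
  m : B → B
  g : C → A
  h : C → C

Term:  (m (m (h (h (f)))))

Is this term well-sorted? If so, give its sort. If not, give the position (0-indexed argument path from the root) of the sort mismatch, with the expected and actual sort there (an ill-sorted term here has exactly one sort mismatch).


ill-sorted at position [0, 0]: expected B, got C

        (f) : C
      (h (f)) : C
    (h (h (f))) : C
  (m (h (h (f)))) : ✗ arg 0 at [0, 0] has sort C, expected B


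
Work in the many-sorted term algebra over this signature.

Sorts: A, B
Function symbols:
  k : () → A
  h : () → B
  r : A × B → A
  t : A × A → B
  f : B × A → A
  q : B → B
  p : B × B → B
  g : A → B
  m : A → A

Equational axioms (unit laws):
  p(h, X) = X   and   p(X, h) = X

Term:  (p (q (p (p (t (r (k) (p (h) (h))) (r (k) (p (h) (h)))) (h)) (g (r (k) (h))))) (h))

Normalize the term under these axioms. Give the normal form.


normal form = (q (p (t (r (k) (h)) (r (k) (h))) (g (r (k) (h)))))

1. (p (q (p (p (t (r (k) (p (h) (h))) (r (k) (p (h) (h)))) (h)) (g (r (k) (h))))) (h))  →  (q (p (p (t (r (k) (p (h) (h))) (r (k) (p (h) (h)))) (h)) (g (r (k) (h)))))
2. (q (p (p (t (r (k) (p (h) (h))) (r (k) (p (h) (h)))) (h)) (g (r (k) (h)))))  →  (q (p (t (r (k) (p (h) (h))) (r (k) (p (h) (h)))) (g (r (k) (h)))))
3. (q (p (t (r (k) (p (h) (h))) (r (k) (p (h) (h)))) (g (r (k) (h)))))  →  (q (p (t (r (k) (h)) (r (k) (p (h) (h)))) (g (r (k) (h)))))
4. (q (p (t (r (k) (h)) (r (k) (p (h) (h)))) (g (r (k) (h)))))  →  (q (p (t (r (k) (h)) (r (k) (h))) (g (r (k) (h)))))


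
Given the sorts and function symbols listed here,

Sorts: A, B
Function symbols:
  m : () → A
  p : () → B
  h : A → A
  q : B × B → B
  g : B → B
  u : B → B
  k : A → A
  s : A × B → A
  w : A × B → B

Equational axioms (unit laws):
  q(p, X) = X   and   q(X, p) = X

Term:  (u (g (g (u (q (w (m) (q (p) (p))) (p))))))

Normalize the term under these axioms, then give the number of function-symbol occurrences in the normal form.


1. (u (g (g (u (q (w (m) (q (p) (p))) (p))))))  →  (u (g (g (u (w (m) (q (p) (p)))))))
2. (u (g (g (u (w (m) (q (p) (p)))))))  →  (u (g (g (u (w (m) (p))))))
normal form: (u (g (g (u (w (m) (p))))))

size = 7


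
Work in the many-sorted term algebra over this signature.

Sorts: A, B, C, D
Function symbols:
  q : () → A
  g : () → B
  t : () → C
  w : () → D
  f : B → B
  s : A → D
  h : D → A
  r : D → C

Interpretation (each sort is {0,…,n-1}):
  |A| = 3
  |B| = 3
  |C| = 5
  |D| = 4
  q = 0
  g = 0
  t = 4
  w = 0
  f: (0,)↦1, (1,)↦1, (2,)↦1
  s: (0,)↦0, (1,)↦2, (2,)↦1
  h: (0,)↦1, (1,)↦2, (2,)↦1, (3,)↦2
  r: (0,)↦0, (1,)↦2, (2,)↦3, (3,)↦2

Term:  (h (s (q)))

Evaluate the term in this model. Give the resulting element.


value = 1

  q = 0
  (s (q)) = s(0,) = 0
  (h (s (q))) = h(0,) = 1


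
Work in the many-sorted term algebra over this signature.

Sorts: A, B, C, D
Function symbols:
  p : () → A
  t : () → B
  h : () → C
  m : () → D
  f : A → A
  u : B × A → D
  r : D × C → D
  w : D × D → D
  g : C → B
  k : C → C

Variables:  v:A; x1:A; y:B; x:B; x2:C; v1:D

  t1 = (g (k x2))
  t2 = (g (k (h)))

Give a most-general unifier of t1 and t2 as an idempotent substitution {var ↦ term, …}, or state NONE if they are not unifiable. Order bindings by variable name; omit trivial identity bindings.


{x2 ↦ (h)}


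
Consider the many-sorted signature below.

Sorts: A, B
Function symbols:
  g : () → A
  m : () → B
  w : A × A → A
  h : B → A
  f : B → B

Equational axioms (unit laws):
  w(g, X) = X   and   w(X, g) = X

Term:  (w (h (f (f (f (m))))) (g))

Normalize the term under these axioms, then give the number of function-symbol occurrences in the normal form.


size = 5

1. (w (h (f (f (f (m))))) (g))  →  (h (f (f (f (m)))))
normal form: (h (f (f (f (m)))))


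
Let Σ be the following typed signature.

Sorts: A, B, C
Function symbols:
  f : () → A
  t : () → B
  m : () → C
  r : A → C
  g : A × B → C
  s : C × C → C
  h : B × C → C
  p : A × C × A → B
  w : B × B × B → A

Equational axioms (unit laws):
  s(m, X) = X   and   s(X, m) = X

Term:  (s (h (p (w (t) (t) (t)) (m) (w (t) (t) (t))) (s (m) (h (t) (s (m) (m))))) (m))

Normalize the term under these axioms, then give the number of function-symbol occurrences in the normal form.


1. (s (h (p (w (t) (t) (t)) (m) (w (t) (t) (t))) (s (m) (h (t) (s (m) (m))))) (m))  →  (h (p (w (t) (t) (t)) (m) (w (t) (t) (t))) (s (m) (h (t) (s (m) (m)))))
2. (h (p (w (t) (t) (t)) (m) (w (t) (t) (t))) (s (m) (h (t) (s (m) (m)))))  →  (h (p (w (t) (t) (t)) (m) (w (t) (t) (t))) (h (t) (s (m) (m))))
3. (h (p (w (t) (t) (t)) (m) (w (t) (t) (t))) (h (t) (s (m) (m))))  →  (h (p (w (t) (t) (t)) (m) (w (t) (t) (t))) (h (t) (m)))
normal form: (h (p (w (t) (t) (t)) (m) (w (t) (t) (t))) (h (t) (m)))

size = 14


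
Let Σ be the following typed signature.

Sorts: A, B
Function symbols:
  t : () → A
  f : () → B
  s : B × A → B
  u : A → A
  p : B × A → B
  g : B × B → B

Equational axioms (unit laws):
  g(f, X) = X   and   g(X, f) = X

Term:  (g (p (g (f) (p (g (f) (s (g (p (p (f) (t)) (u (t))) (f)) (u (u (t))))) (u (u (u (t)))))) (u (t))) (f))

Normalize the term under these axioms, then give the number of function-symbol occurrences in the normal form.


size = 18

1. (g (p (g (f) (p (g (f) (s (g (p (p (f) (t)) (u (t))) (f)) (u (u (t))))) (u (u (u (t)))))) (u (t))) (f))  →  (p (g (f) (p (g (f) (s (g (p (p (f) (t)) (u (t))) (f)) (u (u (t))))) (u (u (u (t)))))) (u (t)))
2. (p (g (f) (p (g (f) (s (g (p (p (f) (t)) (u (t))) (f)) (u (u (t))))) (u (u (u (t)))))) (u (t)))  →  (p (p (g (f) (s (g (p (p (f) (t)) (u (t))) (f)) (u (u (t))))) (u (u (u (t))))) (u (t)))
3. (p (p (g (f) (s (g (p (p (f) (t)) (u (t))) (f)) (u (u (t))))) (u (u (u (t))))) (u (t)))  →  (p (p (s (g (p (p (f) (t)) (u (t))) (f)) (u (u (t)))) (u (u (u (t))))) (u (t)))
4. (p (p (s (g (p (p (f) (t)) (u (t))) (f)) (u (u (t)))) (u (u (u (t))))) (u (t)))  →  (p (p (s (p (p (f) (t)) (u (t))) (u (u (t)))) (u (u (u (t))))) (u (t)))
normal form: (p (p (s (p (p (f) (t)) (u (t))) (u (u (t)))) (u (u (u (t))))) (u (t)))


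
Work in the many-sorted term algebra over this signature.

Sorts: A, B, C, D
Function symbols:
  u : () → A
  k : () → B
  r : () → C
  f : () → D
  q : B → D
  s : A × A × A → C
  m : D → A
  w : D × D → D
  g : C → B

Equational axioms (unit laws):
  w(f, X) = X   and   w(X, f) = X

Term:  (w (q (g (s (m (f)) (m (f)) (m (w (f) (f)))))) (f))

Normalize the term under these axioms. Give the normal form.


1. (w (q (g (s (m (f)) (m (f)) (m (w (f) (f)))))) (f))  →  (q (g (s (m (f)) (m (f)) (m (w (f) (f))))))
2. (q (g (s (m (f)) (m (f)) (m (w (f) (f))))))  →  (q (g (s (m (f)) (m (f)) (m (f)))))

normal form = (q (g (s (m (f)) (m (f)) (m (f)))))


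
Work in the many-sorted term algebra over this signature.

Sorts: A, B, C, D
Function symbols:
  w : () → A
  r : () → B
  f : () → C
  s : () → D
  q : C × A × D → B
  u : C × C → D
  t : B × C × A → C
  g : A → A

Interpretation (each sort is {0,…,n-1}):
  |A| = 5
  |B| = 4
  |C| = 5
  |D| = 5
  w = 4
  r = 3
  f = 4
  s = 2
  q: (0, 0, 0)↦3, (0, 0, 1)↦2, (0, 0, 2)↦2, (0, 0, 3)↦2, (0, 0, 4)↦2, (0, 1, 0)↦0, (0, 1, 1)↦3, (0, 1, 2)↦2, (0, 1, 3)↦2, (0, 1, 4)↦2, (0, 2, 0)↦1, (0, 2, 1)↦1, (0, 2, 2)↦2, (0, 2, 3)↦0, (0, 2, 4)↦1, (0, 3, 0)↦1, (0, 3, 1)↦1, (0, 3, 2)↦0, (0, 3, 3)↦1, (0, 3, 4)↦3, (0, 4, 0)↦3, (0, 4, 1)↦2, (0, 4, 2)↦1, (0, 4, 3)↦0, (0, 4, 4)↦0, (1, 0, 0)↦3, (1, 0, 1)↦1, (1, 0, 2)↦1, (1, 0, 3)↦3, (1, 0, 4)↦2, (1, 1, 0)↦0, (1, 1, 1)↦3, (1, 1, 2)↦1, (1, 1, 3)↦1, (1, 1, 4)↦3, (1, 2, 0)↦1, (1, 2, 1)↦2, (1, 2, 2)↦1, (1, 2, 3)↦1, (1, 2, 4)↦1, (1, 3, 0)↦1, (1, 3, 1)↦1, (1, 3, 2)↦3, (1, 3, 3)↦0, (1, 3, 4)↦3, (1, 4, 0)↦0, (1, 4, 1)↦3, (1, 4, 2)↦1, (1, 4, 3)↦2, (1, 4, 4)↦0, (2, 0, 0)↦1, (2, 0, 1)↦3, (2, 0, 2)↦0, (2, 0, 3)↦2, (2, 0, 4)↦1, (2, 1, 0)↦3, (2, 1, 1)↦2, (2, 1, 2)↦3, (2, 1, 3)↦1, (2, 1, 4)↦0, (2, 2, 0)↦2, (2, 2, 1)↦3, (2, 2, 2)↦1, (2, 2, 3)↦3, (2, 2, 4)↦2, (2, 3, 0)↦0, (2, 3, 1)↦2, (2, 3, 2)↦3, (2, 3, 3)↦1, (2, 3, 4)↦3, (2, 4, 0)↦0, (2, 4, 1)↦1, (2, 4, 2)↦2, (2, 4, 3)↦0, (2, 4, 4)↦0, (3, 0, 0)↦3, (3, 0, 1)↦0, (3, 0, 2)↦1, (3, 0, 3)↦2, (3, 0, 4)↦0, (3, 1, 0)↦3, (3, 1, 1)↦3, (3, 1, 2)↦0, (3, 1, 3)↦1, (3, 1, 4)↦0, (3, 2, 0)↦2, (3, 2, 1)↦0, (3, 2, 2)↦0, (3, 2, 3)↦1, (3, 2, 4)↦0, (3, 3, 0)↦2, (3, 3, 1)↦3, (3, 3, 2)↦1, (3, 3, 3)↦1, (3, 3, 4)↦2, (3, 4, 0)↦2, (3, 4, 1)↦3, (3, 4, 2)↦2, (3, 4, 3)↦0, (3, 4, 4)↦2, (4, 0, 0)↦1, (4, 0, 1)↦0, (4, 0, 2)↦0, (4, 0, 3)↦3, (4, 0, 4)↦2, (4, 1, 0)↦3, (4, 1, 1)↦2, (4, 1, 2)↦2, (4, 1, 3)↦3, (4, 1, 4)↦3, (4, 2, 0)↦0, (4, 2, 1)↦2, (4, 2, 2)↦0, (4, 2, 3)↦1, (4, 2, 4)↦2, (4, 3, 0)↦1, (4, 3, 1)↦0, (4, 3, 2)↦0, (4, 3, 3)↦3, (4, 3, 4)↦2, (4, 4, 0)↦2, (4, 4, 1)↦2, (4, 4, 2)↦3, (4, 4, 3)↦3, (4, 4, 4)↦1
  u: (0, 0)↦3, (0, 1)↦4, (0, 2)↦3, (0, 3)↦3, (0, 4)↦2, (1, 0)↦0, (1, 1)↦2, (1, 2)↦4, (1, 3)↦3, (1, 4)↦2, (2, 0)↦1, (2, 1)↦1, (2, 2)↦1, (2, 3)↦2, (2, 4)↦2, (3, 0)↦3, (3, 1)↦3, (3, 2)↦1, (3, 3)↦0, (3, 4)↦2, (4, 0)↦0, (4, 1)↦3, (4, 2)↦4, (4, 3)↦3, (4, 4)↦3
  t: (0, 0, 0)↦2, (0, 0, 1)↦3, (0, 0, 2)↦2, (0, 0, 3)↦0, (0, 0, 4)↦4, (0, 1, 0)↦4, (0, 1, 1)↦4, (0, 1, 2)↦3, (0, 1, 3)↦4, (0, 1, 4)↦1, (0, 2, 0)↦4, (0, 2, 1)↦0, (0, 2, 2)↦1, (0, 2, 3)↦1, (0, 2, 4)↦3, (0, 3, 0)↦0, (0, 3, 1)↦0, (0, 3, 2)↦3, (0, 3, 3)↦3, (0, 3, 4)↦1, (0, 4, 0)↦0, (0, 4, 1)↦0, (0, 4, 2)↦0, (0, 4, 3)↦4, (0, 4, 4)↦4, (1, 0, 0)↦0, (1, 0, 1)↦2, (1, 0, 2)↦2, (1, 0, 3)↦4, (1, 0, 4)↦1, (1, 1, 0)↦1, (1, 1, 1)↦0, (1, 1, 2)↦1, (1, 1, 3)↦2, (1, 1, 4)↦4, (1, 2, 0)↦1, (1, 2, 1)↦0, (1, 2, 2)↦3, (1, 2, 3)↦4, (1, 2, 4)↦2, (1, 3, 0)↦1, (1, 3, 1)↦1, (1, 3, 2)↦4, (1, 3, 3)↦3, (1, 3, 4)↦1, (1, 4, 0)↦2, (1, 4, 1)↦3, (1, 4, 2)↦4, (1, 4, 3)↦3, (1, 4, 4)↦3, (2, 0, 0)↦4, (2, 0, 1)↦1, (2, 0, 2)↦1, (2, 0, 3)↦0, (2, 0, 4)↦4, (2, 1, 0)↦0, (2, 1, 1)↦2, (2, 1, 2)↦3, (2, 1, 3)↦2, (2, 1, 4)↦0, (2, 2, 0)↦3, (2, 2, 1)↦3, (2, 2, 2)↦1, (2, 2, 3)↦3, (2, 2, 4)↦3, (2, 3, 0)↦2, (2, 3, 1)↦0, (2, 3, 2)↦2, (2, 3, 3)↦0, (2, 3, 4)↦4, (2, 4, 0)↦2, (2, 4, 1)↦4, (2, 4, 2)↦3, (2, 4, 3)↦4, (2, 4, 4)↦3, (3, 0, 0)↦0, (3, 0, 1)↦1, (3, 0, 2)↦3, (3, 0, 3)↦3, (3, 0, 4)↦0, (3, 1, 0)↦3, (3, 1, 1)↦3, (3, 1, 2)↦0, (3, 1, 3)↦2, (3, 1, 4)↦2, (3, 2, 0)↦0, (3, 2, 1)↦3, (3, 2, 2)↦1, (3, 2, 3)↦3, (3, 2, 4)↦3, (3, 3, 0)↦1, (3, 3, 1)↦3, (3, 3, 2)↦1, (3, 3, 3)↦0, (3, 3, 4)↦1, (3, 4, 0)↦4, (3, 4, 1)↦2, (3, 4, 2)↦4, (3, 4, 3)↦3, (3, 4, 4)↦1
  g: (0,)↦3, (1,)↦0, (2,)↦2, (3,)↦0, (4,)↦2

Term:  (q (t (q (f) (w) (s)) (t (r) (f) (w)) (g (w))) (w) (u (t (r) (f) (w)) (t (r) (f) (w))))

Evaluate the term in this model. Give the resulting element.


value = 1

  f = 4
  w = 4
  s = 2
  (q (f) (w) (s)) = q(4, 4, 2) = 3
  r = 3
  f = 4
  w = 4
  (t (r) (f) (w)) = t(3, 4, 4) = 1
  w = 4
  (g (w)) = g(4,) = 2
  (t (q (f) (w) (s)) (t (r) (f) (w)) (g (w))) = t(3, 1, 2) = 0
  w = 4
  r = 3
  f = 4
  w = 4
  (t (r) (f) (w)) = t(3, 4, 4) = 1
  r = 3
  f = 4
  w = 4
  (t (r) (f) (w)) = t(3, 4, 4) = 1
  (u (t (r) (f) (w)) (t (r) (f) (w))) = u(1, 1) = 2
  (q (t (q (f) (w) (s)) (t (r) (f) (w)) (g (w))) (w) (u (t (r) (f) (w)) (t (r) (f) (w)))) = q(0, 4, 2) = 1


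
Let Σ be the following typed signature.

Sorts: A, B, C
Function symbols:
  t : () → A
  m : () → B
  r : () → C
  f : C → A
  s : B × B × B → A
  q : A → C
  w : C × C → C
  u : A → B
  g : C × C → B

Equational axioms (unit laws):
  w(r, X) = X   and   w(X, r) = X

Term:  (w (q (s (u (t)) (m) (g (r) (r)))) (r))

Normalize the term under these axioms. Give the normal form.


1. (w (q (s (u (t)) (m) (g (r) (r)))) (r))  →  (q (s (u (t)) (m) (g (r) (r))))

normal form = (q (s (u (t)) (m) (g (r) (r))))


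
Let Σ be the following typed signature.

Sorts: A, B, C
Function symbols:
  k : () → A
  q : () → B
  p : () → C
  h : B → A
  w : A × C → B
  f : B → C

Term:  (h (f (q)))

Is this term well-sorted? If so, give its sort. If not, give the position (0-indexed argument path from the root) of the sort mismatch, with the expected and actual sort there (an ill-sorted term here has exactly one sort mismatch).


    (q) : B
  (f (q)) : C
(h (f (q))) : ✗ arg 0 at [0] has sort C, expected B

ill-sorted at position [0]: expected B, got C


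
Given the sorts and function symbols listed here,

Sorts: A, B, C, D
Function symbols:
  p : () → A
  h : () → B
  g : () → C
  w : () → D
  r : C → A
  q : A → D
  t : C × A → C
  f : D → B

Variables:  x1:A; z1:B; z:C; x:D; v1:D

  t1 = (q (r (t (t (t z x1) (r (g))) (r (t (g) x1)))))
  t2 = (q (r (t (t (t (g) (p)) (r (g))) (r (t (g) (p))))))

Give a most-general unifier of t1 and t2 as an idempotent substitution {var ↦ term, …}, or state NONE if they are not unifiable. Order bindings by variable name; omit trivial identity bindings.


{x1 ↦ (p), z ↦ (g)}


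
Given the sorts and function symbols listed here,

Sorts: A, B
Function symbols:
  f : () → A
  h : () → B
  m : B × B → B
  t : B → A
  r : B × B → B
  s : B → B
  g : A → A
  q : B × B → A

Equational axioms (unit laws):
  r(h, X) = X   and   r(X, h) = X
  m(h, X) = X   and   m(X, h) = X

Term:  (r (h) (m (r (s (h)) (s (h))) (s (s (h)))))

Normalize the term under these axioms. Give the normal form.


1. (r (h) (m (r (s (h)) (s (h))) (s (s (h)))))  →  (m (r (s (h)) (s (h))) (s (s (h))))

normal form = (m (r (s (h)) (s (h))) (s (s (h))))


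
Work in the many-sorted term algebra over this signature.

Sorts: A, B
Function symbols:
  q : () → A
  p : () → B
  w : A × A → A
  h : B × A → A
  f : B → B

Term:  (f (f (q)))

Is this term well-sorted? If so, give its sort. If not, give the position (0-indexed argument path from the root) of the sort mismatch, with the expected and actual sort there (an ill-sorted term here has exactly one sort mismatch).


    (q) : A
  (f (q)) : ✗ arg 0 at [0, 0] has sort A, expected B

ill-sorted at position [0, 0]: expected B, got A


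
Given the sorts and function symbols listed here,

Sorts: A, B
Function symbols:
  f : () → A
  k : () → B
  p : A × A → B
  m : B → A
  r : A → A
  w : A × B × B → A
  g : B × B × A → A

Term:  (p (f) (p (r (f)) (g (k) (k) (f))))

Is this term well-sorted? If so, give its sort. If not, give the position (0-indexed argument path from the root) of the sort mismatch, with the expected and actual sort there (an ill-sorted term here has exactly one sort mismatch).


ill-sorted at position [1]: expected A, got B

  (f) : A
      (f) : A
    (r (f)) : A
      (k) : B
      (k) : B
      (f) : A
    (g (k) (k) (f)) : A
  (p (r (f)) (g (k) (k) (f))) : B
(p (f) (p (r (f)) (g (k) (k) (f)))) : ✗ arg 1 at [1] has sort B, expected A


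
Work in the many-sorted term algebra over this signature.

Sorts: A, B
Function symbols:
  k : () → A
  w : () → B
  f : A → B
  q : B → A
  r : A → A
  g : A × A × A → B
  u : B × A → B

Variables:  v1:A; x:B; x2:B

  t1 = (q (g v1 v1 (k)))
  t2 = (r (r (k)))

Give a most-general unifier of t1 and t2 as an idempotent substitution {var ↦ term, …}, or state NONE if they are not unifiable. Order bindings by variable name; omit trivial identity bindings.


head clash or occurs-check failure — not unifiable

NONE (not unifiable)


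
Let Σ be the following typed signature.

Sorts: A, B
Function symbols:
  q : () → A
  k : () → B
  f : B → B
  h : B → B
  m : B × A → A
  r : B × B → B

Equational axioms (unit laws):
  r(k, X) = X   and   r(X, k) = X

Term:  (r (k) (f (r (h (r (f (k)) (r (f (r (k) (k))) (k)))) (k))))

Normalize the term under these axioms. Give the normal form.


normal form = (f (h (r (f (k)) (f (k)))))

1. (r (k) (f (r (h (r (f (k)) (r (f (r (k) (k))) (k)))) (k))))  →  (f (r (h (r (f (k)) (r (f (r (k) (k))) (k)))) (k)))
2. (f (r (h (r (f (k)) (r (f (r (k) (k))) (k)))) (k)))  →  (f (h (r (f (k)) (r (f (r (k) (k))) (k)))))
3. (f (h (r (f (k)) (r (f (r (k) (k))) (k)))))  →  (f (h (r (f (k)) (f (r (k) (k))))))
4. (f (h (r (f (k)) (f (r (k) (k))))))  →  (f (h (r (f (k)) (f (k)))))


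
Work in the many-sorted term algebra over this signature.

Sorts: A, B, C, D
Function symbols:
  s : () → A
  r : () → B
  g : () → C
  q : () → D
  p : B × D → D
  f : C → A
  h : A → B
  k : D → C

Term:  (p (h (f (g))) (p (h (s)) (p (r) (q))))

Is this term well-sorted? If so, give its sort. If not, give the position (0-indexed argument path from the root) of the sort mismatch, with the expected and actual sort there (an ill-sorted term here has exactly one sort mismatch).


      (g) : C
    (f (g)) : A
  (h (f (g))) : B
      (s) : A
    (h (s)) : B
      (r) : B
      (q) : D
    (p (r) (q)) : D
  (p (h (s)) (p (r) (q))) : D
(p (h (f (g))) (p (h (s)) (p (r) (q)))) : D

well-sorted; sort = D


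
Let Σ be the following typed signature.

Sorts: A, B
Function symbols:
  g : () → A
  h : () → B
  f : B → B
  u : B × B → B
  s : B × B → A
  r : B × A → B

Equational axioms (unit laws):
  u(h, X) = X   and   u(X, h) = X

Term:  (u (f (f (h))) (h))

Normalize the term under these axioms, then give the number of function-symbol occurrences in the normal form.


1. (u (f (f (h))) (h))  →  (f (f (h)))
normal form: (f (f (h)))

size = 3


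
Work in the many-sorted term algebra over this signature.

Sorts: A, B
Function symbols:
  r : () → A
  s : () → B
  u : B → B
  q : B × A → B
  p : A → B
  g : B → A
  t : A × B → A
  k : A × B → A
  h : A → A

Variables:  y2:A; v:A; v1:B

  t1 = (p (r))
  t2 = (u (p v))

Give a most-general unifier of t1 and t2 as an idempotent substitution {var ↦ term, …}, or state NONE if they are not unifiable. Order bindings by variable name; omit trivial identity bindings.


head clash or occurs-check failure — not unifiable

NONE (not unifiable)


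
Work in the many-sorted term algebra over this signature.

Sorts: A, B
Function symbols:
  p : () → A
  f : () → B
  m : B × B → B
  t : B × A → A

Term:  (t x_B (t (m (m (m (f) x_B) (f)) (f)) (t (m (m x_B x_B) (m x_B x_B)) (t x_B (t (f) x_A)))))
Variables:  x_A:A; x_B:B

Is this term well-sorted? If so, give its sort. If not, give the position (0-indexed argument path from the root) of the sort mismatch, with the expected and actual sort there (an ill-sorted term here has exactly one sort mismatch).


well-sorted; sort = A

  x_B : B
          (f) : B
          x_B : B
        (m (f) x_B) : B
        (f) : B
      (m (m (f) x_B) (f)) : B
      (f) : B
    (m (m (m (f) x_B) (f)) (f)) : B
          x_B : B
          x_B : B
        (m x_B x_B) : B
          x_B : B
          x_B : B
        (m x_B x_B) : B
      (m (m x_B x_B) (m x_B x_B)) : B
        x_B : B
          (f) : B
          x_A : A
        (t (f) x_A) : A
      (t x_B (t (f) x_A)) : A
    (t (m (m x_B x_B) (m x_B x_B)) (t x_B (t (f) x_A))) : A
  (t (m (m (m (f) x_B) (f)) (f)) (t (m (m x_B x_B) (m x_B x_B)) (t x_B (t (f) x_A)))) : A
(t x_B (t (m (m (m (f) x_B) (f)) (f)) (t (m (m x_B x_B) (m x_B x_B)) (t x_B (t (f) x_A))))) : A


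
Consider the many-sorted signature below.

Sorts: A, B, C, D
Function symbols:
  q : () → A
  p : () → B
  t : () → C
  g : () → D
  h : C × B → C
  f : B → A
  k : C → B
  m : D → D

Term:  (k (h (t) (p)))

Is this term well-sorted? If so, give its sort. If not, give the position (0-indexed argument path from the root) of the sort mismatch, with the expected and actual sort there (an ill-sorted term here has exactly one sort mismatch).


    (t) : C
    (p) : B
  (h (t) (p)) : C
(k (h (t) (p))) : B

well-sorted; sort = B


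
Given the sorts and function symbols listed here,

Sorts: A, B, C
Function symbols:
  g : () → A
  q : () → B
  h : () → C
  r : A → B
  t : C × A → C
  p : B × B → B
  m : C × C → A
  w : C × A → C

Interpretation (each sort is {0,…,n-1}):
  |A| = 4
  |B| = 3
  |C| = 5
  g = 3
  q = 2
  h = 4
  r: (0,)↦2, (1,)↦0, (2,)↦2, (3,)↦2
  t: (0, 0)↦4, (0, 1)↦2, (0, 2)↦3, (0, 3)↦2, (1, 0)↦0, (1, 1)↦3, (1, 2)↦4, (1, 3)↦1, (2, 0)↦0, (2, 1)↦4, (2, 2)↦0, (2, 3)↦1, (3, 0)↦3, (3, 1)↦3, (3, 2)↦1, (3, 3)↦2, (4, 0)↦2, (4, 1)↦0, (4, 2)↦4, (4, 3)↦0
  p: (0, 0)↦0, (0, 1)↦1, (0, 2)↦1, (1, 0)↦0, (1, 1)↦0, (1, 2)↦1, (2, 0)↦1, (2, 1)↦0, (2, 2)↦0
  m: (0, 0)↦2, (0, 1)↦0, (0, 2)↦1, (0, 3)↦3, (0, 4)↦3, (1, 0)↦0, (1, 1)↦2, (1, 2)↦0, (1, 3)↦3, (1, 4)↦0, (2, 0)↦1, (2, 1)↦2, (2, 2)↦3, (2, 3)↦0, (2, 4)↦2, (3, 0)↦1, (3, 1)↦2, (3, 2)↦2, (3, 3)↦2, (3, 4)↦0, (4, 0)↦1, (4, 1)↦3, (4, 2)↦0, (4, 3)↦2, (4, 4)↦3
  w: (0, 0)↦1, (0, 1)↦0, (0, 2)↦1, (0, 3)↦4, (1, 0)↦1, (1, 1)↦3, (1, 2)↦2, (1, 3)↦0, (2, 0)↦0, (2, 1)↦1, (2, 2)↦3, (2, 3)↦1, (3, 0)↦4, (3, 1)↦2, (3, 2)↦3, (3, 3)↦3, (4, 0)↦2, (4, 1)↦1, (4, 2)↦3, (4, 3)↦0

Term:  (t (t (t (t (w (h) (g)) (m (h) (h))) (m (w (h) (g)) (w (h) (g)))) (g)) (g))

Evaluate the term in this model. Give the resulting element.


  h = 4
  g = 3
  (w (h) (g)) = w(4, 3) = 0
  h = 4
  h = 4
  (m (h) (h)) = m(4, 4) = 3
  (t (w (h) (g)) (m (h) (h))) = t(0, 3) = 2
  h = 4
  g = 3
  (w (h) (g)) = w(4, 3) = 0
  h = 4
  g = 3
  (w (h) (g)) = w(4, 3) = 0
  (m (w (h) (g)) (w (h) (g))) = m(0, 0) = 2
  (t (t (w (h) (g)) (m (h) (h))) (m (w (h) (g)) (w (h) (g)))) = t(2, 2) = 0
  g = 3
  (t (t (t (w (h) (g)) (m (h) (h))) (m (w (h) (g)) (w (h) (g)))) (g)) = t(0, 3) = 2
  g = 3
  (t (t (t (t (w (h) (g)) (m (h) (h))) (m (w (h) (g)) (w (h) (g)))) (g)) (g)) = t(2, 3) = 1

value = 1


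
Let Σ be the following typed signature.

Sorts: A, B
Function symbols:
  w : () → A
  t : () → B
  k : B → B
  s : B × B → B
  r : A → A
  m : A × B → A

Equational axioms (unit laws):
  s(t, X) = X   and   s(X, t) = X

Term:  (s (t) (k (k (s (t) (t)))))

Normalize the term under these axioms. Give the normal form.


1. (s (t) (k (k (s (t) (t)))))  →  (k (k (s (t) (t))))
2. (k (k (s (t) (t))))  →  (k (k (t)))

normal form = (k (k (t)))


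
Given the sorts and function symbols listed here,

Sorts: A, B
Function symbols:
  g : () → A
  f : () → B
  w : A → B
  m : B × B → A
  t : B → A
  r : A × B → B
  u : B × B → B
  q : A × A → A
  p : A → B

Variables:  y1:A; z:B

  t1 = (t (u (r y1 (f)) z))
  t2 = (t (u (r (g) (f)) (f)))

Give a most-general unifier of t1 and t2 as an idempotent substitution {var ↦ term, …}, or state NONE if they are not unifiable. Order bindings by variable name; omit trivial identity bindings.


{y1 ↦ (g), z ↦ (f)}


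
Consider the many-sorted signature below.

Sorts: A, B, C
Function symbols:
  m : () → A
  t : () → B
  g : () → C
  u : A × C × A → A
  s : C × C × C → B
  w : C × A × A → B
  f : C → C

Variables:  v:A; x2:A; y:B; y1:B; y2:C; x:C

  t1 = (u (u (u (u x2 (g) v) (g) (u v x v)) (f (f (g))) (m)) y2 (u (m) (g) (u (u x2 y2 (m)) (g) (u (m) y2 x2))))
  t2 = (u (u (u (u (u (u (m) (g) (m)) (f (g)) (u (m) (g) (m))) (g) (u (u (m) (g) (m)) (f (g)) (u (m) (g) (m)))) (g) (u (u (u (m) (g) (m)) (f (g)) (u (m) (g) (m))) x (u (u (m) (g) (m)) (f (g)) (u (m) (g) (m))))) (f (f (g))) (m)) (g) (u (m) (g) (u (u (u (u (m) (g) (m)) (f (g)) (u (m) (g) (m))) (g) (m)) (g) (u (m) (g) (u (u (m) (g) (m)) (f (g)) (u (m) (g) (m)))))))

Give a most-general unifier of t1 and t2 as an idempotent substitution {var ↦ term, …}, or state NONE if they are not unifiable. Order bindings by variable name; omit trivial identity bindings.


{v ↦ (u (u (m) (g) (m)) (f (g)) (u (m) (g) (m))), x2 ↦ (u (u (m) (g) (m)) (f (g)) (u (m) (g) (m))), y2 ↦ (g)}


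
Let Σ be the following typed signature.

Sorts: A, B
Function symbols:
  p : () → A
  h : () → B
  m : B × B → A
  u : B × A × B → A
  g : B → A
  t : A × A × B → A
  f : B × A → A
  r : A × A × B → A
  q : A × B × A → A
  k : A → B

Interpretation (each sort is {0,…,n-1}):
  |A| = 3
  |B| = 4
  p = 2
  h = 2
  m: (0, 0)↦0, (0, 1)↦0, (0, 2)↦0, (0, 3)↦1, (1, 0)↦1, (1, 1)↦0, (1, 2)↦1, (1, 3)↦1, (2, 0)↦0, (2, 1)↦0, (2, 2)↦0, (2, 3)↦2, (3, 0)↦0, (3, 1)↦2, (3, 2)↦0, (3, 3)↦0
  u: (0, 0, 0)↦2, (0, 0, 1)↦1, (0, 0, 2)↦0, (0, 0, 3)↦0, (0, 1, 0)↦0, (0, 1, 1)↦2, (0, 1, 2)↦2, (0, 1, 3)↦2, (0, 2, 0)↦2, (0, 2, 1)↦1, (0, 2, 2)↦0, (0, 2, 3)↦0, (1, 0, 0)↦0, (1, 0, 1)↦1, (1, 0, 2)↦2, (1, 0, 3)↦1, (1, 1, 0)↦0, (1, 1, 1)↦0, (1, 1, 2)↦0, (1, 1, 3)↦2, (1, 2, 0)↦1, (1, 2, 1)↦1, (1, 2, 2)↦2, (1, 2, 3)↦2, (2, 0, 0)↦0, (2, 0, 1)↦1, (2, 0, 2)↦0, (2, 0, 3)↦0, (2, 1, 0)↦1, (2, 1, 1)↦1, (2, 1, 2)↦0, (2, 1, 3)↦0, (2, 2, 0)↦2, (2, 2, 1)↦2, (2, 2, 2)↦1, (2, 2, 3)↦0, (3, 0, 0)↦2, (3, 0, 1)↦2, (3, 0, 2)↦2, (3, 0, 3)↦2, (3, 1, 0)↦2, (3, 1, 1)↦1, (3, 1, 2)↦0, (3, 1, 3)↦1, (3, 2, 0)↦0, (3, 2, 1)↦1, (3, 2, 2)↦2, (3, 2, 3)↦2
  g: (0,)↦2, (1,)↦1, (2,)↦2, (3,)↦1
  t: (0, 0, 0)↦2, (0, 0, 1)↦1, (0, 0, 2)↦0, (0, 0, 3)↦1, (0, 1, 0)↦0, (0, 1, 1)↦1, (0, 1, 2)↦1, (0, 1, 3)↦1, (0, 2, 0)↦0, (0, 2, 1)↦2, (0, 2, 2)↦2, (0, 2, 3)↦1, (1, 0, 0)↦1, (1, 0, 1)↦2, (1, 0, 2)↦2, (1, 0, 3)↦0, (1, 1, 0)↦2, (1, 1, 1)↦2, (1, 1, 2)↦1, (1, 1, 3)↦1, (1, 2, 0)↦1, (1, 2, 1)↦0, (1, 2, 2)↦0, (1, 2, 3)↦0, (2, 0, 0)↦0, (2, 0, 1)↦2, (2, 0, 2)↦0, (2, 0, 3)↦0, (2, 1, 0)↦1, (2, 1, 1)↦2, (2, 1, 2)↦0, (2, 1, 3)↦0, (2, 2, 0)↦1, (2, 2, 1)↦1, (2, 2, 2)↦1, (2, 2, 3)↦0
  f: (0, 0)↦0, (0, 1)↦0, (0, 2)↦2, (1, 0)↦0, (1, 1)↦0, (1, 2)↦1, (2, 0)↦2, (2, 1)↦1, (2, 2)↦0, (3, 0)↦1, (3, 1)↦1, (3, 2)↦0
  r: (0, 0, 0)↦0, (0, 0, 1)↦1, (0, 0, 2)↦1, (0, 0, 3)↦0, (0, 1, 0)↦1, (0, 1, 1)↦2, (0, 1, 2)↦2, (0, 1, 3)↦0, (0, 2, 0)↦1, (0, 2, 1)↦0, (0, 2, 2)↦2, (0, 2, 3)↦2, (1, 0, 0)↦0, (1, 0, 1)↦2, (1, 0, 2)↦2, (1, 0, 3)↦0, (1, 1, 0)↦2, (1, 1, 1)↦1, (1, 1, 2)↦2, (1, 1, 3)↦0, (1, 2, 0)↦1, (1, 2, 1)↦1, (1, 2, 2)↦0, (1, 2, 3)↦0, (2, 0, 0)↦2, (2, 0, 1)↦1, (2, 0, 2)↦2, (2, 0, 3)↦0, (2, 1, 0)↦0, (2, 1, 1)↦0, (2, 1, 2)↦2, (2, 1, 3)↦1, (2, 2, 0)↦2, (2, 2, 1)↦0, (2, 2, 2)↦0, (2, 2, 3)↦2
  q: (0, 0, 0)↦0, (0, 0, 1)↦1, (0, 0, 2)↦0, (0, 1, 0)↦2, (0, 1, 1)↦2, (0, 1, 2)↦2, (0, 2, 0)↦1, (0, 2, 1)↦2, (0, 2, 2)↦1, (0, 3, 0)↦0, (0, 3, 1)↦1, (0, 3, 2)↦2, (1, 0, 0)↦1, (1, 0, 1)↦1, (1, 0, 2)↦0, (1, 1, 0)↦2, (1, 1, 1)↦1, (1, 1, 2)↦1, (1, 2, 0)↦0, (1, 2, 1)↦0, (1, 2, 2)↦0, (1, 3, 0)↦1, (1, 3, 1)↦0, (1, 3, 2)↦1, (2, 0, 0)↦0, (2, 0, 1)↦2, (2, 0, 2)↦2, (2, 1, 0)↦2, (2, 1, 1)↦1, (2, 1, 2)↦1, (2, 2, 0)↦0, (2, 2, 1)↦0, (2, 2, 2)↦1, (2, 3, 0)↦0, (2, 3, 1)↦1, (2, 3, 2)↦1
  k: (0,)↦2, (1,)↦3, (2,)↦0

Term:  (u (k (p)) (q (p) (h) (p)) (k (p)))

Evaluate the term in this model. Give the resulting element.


  p = 2
  (k (p)) = k(2,) = 0
  p = 2
  h = 2
  p = 2
  (q (p) (h) (p)) = q(2, 2, 2) = 1
  p = 2
  (k (p)) = k(2,) = 0
  (u (k (p)) (q (p) (h) (p)) (k (p))) = u(0, 1, 0) = 0

value = 0


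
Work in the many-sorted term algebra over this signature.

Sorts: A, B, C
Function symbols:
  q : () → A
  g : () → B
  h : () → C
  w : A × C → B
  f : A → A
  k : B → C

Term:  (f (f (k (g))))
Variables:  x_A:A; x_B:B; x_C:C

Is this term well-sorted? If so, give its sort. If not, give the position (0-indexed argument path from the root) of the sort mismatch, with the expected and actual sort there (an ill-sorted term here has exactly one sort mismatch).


      (g) : B
    (k (g)) : C
  (f (k (g))) : ✗ arg 0 at [0, 0] has sort C, expected A

ill-sorted at position [0, 0]: expected A, got C


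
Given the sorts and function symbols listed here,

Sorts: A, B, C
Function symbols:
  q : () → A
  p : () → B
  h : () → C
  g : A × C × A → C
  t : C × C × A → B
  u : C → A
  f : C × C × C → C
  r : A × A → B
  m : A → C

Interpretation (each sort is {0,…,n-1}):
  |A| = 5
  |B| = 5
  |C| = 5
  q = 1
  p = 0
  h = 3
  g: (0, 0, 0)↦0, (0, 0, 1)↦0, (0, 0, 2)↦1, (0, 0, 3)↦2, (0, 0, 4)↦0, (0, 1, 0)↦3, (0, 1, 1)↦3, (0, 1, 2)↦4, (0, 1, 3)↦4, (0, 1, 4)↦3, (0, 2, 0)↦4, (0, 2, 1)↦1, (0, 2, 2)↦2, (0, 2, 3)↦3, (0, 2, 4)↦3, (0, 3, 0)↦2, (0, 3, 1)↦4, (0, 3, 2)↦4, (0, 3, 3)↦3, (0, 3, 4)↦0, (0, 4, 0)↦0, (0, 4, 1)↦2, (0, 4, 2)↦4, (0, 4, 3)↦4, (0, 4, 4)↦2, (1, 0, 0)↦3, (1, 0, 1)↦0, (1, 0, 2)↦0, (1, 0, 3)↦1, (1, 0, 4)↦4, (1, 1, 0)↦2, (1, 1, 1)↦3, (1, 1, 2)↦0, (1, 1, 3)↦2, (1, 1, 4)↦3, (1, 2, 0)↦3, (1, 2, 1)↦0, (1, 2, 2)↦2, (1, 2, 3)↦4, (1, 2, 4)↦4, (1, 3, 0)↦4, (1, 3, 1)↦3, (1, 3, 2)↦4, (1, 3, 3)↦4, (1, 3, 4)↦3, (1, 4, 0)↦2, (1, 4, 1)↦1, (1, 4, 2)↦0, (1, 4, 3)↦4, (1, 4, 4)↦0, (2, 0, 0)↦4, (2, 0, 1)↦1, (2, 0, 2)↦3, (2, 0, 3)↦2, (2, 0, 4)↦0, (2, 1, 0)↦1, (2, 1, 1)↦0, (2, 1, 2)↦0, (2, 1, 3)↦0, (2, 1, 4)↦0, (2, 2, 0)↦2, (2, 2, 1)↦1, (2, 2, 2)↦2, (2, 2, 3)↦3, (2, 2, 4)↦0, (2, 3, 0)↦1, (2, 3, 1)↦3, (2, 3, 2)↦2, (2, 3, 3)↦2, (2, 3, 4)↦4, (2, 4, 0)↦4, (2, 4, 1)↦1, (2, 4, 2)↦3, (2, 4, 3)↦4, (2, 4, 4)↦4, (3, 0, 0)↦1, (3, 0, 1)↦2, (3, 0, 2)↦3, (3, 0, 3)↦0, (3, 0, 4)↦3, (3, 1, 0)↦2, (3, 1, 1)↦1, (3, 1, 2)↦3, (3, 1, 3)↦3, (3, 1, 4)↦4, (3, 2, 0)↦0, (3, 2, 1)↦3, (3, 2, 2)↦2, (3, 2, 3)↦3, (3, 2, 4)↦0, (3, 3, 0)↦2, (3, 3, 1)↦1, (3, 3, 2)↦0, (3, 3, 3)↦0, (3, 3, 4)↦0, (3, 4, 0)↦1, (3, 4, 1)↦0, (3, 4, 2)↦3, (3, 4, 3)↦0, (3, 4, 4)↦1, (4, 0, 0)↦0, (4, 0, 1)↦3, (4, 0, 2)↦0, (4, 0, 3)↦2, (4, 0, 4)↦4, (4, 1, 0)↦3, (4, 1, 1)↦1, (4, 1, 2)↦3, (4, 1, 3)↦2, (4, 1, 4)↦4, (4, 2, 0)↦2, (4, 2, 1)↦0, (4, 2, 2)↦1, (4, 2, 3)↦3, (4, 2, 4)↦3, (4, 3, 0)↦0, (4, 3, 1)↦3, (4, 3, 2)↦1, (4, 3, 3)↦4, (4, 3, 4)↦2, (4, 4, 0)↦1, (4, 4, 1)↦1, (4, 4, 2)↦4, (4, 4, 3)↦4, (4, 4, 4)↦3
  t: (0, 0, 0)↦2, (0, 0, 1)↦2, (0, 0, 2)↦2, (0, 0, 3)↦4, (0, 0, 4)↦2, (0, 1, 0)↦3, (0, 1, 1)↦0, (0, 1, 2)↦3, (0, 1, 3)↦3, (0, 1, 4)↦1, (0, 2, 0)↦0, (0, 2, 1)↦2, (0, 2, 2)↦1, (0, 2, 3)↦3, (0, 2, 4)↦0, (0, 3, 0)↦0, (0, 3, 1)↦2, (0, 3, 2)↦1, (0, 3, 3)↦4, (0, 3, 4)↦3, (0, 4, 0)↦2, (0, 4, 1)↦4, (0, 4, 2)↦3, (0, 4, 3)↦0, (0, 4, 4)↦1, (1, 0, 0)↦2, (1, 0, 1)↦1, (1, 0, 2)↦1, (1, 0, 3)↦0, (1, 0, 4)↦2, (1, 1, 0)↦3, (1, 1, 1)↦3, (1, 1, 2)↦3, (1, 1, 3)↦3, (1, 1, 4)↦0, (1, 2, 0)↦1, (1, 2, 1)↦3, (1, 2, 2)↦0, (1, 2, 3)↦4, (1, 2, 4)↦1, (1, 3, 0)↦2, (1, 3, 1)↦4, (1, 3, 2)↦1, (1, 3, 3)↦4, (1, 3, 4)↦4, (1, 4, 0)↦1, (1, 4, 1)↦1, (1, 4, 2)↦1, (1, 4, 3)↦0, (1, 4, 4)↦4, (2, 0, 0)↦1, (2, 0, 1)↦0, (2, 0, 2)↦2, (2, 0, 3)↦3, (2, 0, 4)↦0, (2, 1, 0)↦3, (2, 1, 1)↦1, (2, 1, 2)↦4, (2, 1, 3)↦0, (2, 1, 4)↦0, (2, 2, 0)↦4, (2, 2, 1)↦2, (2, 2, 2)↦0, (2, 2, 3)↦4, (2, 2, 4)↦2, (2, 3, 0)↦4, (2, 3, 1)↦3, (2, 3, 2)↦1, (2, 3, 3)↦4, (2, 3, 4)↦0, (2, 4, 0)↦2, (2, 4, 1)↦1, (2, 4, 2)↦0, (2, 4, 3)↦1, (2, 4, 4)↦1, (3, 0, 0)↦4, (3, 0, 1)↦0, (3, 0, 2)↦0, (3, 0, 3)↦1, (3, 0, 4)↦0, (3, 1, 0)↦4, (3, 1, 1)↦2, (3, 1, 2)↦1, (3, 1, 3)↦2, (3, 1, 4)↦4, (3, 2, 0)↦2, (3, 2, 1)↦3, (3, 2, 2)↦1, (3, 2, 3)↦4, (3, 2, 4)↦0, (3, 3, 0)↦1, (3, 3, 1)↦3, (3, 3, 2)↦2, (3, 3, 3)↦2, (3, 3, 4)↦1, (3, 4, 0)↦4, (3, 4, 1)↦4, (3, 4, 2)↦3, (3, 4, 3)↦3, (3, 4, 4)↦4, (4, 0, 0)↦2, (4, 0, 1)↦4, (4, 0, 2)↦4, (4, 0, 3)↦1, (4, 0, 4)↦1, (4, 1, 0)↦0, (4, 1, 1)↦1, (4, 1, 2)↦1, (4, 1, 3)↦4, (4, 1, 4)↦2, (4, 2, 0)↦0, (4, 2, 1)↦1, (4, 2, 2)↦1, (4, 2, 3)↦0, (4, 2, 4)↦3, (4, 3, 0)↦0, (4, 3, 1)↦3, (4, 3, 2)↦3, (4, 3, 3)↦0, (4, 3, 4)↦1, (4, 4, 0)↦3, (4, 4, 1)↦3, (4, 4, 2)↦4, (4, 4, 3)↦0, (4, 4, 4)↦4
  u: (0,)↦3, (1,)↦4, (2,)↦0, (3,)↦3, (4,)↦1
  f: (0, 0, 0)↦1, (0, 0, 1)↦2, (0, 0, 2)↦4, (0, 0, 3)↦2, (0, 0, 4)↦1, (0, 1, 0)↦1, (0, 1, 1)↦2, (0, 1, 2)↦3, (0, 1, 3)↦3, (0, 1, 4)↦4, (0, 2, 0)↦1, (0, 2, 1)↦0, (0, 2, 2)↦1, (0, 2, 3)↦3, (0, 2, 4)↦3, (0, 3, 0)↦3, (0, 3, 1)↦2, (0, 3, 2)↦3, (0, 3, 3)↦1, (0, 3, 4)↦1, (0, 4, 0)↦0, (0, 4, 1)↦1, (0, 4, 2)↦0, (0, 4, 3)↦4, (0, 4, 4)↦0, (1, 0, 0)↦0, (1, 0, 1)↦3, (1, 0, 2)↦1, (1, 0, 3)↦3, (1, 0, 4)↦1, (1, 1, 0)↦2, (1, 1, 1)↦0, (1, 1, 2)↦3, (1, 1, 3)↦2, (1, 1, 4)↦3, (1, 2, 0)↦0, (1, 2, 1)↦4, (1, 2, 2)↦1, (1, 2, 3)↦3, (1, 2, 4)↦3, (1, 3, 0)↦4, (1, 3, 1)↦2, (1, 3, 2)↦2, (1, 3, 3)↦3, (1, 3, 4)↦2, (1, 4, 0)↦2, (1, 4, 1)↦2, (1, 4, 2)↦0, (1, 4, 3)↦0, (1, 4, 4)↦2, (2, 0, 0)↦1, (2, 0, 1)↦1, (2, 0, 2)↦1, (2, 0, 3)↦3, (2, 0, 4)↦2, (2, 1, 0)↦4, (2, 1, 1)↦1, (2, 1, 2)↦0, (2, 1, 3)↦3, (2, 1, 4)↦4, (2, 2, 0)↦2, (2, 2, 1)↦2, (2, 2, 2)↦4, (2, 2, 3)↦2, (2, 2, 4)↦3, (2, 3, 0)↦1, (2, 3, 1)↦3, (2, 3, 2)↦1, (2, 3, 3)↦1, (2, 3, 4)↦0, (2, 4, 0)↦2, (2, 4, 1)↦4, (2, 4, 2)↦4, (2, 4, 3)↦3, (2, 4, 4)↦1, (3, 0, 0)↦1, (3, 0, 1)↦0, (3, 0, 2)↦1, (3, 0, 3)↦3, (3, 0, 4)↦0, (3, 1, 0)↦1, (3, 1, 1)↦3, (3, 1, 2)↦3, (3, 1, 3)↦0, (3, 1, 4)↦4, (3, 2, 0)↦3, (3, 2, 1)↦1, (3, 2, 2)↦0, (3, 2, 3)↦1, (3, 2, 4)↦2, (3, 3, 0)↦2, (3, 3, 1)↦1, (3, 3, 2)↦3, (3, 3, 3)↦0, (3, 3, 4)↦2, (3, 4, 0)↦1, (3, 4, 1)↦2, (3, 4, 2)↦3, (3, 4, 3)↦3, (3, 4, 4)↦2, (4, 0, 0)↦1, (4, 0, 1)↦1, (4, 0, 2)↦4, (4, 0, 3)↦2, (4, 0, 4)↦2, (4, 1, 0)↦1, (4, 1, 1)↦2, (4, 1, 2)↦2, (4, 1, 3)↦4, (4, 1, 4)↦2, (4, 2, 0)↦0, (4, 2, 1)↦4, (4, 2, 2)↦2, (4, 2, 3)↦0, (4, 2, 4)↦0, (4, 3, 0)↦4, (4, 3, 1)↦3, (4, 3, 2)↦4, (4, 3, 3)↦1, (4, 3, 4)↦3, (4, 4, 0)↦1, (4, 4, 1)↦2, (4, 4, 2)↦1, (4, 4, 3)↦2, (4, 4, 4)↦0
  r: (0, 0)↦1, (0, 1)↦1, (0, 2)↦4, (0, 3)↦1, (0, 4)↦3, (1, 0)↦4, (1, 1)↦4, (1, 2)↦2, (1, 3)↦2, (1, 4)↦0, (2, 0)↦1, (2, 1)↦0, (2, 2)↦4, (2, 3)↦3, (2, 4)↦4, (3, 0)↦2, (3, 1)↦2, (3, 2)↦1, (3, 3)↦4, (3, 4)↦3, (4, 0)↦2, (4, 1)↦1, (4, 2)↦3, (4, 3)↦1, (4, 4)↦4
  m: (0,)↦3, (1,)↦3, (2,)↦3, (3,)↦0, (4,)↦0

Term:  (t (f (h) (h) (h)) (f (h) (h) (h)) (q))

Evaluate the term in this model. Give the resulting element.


value = 2

  h = 3
  h = 3
  h = 3
  (f (h) (h) (h)) = f(3, 3, 3) = 0
  h = 3
  h = 3
  h = 3
  (f (h) (h) (h)) = f(3, 3, 3) = 0
  q = 1
  (t (f (h) (h) (h)) (f (h) (h) (h)) (q)) = t(0, 0, 1) = 2


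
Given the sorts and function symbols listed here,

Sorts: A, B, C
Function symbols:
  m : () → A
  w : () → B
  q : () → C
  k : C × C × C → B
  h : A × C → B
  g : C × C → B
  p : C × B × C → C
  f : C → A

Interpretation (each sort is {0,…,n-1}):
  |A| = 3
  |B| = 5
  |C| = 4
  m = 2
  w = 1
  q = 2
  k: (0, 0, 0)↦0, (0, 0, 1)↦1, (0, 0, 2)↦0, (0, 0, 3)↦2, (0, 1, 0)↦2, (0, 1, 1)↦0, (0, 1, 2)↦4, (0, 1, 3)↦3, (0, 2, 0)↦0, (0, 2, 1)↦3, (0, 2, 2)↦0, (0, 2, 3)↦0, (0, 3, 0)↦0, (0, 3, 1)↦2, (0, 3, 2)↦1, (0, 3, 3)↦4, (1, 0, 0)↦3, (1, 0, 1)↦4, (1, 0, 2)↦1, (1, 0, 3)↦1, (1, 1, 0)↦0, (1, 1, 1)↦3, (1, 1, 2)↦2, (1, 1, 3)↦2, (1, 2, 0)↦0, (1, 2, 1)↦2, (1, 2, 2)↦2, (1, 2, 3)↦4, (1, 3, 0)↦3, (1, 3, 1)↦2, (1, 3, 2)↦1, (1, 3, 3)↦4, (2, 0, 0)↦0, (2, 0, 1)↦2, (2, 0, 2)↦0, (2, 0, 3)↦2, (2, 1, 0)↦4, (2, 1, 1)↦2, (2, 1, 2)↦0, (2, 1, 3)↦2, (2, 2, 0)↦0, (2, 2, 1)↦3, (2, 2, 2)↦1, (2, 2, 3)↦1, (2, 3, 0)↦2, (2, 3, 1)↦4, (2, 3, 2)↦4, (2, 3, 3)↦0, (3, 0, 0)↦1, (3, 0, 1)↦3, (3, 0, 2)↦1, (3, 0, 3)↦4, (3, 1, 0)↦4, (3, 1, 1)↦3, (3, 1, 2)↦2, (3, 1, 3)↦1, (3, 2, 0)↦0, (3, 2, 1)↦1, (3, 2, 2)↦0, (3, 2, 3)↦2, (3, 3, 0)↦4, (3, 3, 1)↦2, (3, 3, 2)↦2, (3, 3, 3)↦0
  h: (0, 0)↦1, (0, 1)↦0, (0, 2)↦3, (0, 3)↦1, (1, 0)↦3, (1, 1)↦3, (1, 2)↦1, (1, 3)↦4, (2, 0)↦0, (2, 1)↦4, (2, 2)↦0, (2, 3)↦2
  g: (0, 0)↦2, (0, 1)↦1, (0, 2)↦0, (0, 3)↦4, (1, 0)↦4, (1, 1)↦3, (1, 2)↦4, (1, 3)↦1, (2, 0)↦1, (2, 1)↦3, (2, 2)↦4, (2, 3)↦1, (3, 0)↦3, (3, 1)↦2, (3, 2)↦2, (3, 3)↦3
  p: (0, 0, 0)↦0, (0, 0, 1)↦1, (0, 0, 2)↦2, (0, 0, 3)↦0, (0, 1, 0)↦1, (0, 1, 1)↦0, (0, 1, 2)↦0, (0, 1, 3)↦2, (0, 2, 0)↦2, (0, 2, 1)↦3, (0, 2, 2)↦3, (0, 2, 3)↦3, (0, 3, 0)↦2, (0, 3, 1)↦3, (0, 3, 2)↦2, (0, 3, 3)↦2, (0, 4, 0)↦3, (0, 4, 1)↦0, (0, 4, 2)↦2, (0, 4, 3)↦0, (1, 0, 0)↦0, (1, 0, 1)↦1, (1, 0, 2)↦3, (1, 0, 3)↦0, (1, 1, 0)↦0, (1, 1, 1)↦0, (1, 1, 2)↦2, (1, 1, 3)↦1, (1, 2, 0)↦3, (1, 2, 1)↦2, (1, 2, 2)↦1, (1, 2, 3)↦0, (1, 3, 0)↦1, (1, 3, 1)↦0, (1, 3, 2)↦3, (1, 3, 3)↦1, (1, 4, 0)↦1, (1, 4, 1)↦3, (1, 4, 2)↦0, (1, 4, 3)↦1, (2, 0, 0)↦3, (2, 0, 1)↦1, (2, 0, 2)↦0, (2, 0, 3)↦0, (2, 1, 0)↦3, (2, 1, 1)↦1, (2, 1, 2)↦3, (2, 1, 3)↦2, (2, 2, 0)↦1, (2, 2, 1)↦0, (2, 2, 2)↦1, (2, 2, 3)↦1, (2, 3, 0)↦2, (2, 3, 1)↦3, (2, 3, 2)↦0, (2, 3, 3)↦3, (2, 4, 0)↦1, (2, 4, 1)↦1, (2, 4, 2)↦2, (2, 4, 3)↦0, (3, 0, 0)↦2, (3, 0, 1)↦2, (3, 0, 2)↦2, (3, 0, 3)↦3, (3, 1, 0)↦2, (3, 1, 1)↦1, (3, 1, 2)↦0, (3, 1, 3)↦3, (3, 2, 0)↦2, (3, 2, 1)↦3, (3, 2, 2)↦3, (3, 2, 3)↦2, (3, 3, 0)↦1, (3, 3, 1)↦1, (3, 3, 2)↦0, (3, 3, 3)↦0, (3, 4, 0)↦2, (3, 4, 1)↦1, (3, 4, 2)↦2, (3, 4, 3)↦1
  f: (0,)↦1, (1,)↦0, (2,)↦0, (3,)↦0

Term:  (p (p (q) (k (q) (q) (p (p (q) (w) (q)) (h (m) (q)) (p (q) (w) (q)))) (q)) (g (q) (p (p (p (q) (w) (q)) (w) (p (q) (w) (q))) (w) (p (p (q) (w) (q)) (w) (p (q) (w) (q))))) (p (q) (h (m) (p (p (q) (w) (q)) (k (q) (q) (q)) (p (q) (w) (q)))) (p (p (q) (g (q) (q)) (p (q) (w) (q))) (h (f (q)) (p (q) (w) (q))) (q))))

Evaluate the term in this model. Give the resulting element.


  q = 2
  q = 2
  q = 2
  q = 2
  w = 1
  q = 2
  (p (q) (w) (q)) = p(2, 1, 2) = 3
  m = 2
  q = 2
  (h (m) (q)) = h(2, 2) = 0
  q = 2
  w = 1
  q = 2
  (p (q) (w) (q)) = p(2, 1, 2) = 3
  (p (p (q) (w) (q)) (h (m) (q)) (p (q) (w) (q))) = p(3, 0, 3) = 3
  (k (q) (q) (p (p (q) (w) (q)) (h (m) (q)) (p (q) (w) (q)))) = k(2, 2, 3) = 1
  q = 2
  (p (q) (k (q) (q) (p (p (q) (w) (q)) (h (m) (q)) (p (q) (w) (q)))) (q)) = p(2, 1, 2) = 3
  q = 2
  q = 2
  w = 1
  q = 2
  (p (q) (w) (q)) = p(2, 1, 2) = 3
  w = 1
  q = 2
  w = 1
  q = 2
  (p (q) (w) (q)) = p(2, 1, 2) = 3
  (p (p (q) (w) (q)) (w) (p (q) (w) (q))) = p(3, 1, 3) = 3
  w = 1
  q = 2
  w = 1
  q = 2
  (p (q) (w) (q)) = p(2, 1, 2) = 3
  w = 1
  q = 2
  w = 1
  q = 2
  (p (q) (w) (q)) = p(2, 1, 2) = 3
  (p (p (q) (w) (q)) (w) (p (q) (w) (q))) = p(3, 1, 3) = 3
  (p (p (p (q) (w) (q)) (w) (p (q) (w) (q))) (w) (p (p (q) (w) (q)) (w) (p (q) (w) (q)))) = p(3, 1, 3) = 3
  (g (q) (p (p (p (q) (w) (q)) (w) (p (q) (w) (q))) (w) (p (p (q) (w) (q)) (w) (p (q) (w) (q))))) = g(2, 3) = 1
  q = 2
  m = 2
  q = 2
  w = 1
  q = 2
  (p (q) (w) (q)) = p(2, 1, 2) = 3
  q = 2
  q = 2
  q = 2
  (k (q) (q) (q)) = k(2, 2, 2) = 1
  q = 2
  w = 1
  q = 2
  (p (q) (w) (q)) = p(2, 1, 2) = 3
  (p (p (q) (w) (q)) (k (q) (q) (q)) (p (q) (w) (q))) = p(3, 1, 3) = 3
  (h (m) (p (p (q) (w) (q)) (k (q) (q) (q)) (p (q) (w) (q)))) = h(2, 3) = 2
  q = 2
  q = 2
  q = 2
  (g (q) (q)) = g(2, 2) = 4
  q = 2
  w = 1
  q = 2
  (p (q) (w) (q)) = p(2, 1, 2) = 3
  (p (q) (g (q) (q)) (p (q) (w) (q))) = p(2, 4, 3) = 0
  q = 2
  (f (q)) = f(2,) = 0
  q = 2
  w = 1
  q = 2
  (p (q) (w) (q)) = p(2, 1, 2) = 3
  (h (f (q)) (p (q) (w) (q))) = h(0, 3) = 1
  q = 2
  (p (p (q) (g (q) (q)) (p (q) (w) (q))) (h (f (q)) (p (q) (w) (q))) (q)) = p(0, 1, 2) = 0
  (p (q) (h (m) (p (p (q) (w) (q)) (k (q) (q) (q)) (p (q) (w) (q)))) (p (p (q) (g (q) (q)) (p (q) (w) (q))) (h (f (q)) (p (q) (w) (q))) (q))) = p(2, 2, 0) = 1
  (p (p (q) (k (q) (q) (p (p (q) (w) (q)) (h (m) (q)) (p (q) (w) (q)))) (q)) (g (q) (p (p (p (q) (w) (q)) (w) (p (q) (w) (q))) (w) (p (p (q) (w) (q)) (w) (p (q) (w) (q))))) (p (q) (h (m) (p (p (q) (w) (q)) (k (q) (q) (q)) (p (q) (w) (q)))) (p (p (q) (g (q) (q)) (p (q) (w) (q))) (h (f (q)) (p (q) (w) (q))) (q)))) = p(3, 1, 1) = 1

value = 1
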